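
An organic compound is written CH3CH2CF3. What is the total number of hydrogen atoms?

5

Atom tally by fragment:
  CH3 → C:1 H:3
  CH2CF3 → C:2 H:2 F:3
Element totals:
  C: 3
  H: 5
  F: 3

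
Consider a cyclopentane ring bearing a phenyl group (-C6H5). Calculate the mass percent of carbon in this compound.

90.35%

Atom tally by fragment:
  cyclopentane ring core → C:5 H:10
  (− 1 ring H displaced by substituents)
  + C6H5 → C:6 H:5
Element totals:
  C: 11
  H: 14
Molecular formula: C11H14.
Molar mass = 146.233 g/mol.
Mass from C: 11 × 12.011 = 132.121 g/mol.
%C = 132.121 / 146.233 × 100 = 90.35%.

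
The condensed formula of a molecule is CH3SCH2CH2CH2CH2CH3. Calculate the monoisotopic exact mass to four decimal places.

Element totals:
  C: 6
  H: 14
  S: 1
Molecular formula: C6H14S.
  M = 6(12.0) + 14(1.007825) + 31.972071
    = 72.000000 + 14.109550 + 31.972071 = 118.081621

118.0816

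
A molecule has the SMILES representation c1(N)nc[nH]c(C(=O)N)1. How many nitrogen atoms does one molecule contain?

Atom tally by fragment:
  imidazole ring core → C:3 H:4 N:2
  (− 2 ring H displaced by substituents)
  + NH2 → N:1 H:2
  + CONH2 → C:1 H:2 O:1 N:1
Element totals:
  C: 4
  H: 6
  N: 4
  O: 1

4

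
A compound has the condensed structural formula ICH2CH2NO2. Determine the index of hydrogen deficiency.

Element totals:
  C: 2
  H: 4
  I: 1
  N: 1
  O: 2
Molecular formula: C2H4INO2.
DoU = (2C + 2 + N − H − X) / 2 = (2·2 + 2 + 1 − 4 − 1) / 2 = 1.

1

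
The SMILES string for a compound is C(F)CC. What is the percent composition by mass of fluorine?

Atom tally by fragment:
  FCH2 → C:1 H:2 F:1
  CH2 → C:1 H:2
  CH3 → C:1 H:3
Element totals:
  C: 3
  H: 7
  F: 1
Molecular formula: C3H7F.
Molar mass = 62.087 g/mol.
Mass from F: 1 × 18.998 = 18.998 g/mol.
%F = 18.998 / 62.087 × 100 = 30.60%.

30.60%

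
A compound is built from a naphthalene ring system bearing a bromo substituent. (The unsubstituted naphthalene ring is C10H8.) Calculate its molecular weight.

Atom tally by fragment:
  naphthalene ring system core → C:10 H:8
  (− 1 ring H displaced by substituents)
  + Br → Br:1
Element totals:
  C: 10
  H: 7
  Br: 1
Molecular formula: C10H7Br.
  M = 10(12.011) + 7(1.008) + 79.904
    = 120.110 + 7.056 + 79.904 = 207.070

207.07 g/mol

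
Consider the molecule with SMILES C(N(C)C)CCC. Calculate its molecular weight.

101.19 g/mol

Atom tally by fragment:
  (CH3)2NCH2 → C:3 H:8 N:1
  CH2 → C:1 H:2
  CH2 → C:1 H:2
  CH3 → C:1 H:3
Element totals:
  C: 6
  H: 15
  N: 1
Molecular formula: C6H15N.
  M = 6(12.011) + 15(1.008) + 14.007
    = 72.066 + 15.120 + 14.007 = 101.193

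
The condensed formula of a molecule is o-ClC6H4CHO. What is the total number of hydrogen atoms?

Atom tally by fragment:
  benzene ring core → C:6 H:6
  (− 2 ring H displaced by substituents)
  + Cl → Cl:1
  + CHO → C:1 H:1 O:1
Element totals:
  C: 7
  H: 5
  Cl: 1
  O: 1

5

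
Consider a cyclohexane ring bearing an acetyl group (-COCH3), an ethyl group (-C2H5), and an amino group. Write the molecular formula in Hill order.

Atom tally by fragment:
  cyclohexane ring core → C:6 H:12
  (− 3 ring H displaced by substituents)
  + COCH3 → C:2 H:3 O:1
  + C2H5 → C:2 H:5
  + NH2 → N:1 H:2
Element totals:
  C: 10
  H: 19
  N: 1
  O: 1

C10H19NO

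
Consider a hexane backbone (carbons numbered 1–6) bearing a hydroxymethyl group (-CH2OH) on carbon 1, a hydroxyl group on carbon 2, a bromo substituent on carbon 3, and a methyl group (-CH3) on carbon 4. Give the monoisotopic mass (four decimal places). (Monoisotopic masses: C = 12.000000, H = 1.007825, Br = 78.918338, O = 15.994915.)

Atom tally by fragment:
  HOCH2CH2 → C:2 H:5 O:1
  CH(OH) → C:1 H:2 O:1
  CH(Br) → C:1 H:1 Br:1
  CH(CH3) → C:2 H:4
  CH2 → C:1 H:2
  CH3 → C:1 H:3
Element totals:
  C: 8
  H: 17
  Br: 1
  O: 2
Molecular formula: C8H17BrO2.
  M = 8(12.0) + 17(1.007825) + 78.918338 + 2(15.994915)
    = 96.000000 + 17.133025 + 78.918338 + 31.989830 = 224.041193

224.0412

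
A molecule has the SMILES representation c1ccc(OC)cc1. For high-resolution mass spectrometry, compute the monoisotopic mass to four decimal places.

Atom tally by fragment:
  benzene ring core → C:6 H:6
  (− 1 ring H displaced by substituents)
  + OCH3 → C:1 H:3 O:1
Element totals:
  C: 7
  H: 8
  O: 1
Molecular formula: C7H8O.
  M = 7(12.0) + 8(1.007825) + 15.994915
    = 84.000000 + 8.062600 + 15.994915 = 108.057515

108.0575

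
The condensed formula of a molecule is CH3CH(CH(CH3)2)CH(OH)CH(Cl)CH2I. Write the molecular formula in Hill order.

C8H16ClIO

Atom tally by fragment:
  CH3 → C:1 H:3
  CH(CH(CH3)2) → C:4 H:8
  CH(OH) → C:1 H:2 O:1
  CH(Cl) → C:1 H:1 Cl:1
  CH2I → C:1 H:2 I:1
Element totals:
  C: 8
  H: 16
  Cl: 1
  I: 1
  O: 1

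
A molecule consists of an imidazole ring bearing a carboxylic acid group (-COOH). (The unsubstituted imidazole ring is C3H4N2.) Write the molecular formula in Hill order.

Atom tally by fragment:
  imidazole ring core → C:3 H:4 N:2
  (− 1 ring H displaced by substituents)
  + COOH → C:1 H:1 O:2
Element totals:
  C: 4
  H: 4
  N: 2
  O: 2

C4H4N2O2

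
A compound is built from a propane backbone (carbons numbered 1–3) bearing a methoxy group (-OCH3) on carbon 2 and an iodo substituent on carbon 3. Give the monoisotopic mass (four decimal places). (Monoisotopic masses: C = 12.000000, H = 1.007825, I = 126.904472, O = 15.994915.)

199.9698

Atom tally by fragment:
  CH3 → C:1 H:3
  CH(OCH3) → C:2 H:4 O:1
  CH2I → C:1 H:2 I:1
Element totals:
  C: 4
  H: 9
  I: 1
  O: 1
Molecular formula: C4H9IO.
  M = 4(12.0) + 9(1.007825) + 126.904472 + 15.994915
    = 48.000000 + 9.070425 + 126.904472 + 15.994915 = 199.969812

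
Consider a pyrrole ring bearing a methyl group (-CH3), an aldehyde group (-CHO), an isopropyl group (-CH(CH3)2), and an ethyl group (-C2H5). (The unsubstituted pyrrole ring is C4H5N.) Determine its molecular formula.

C11H17NO

Atom tally by fragment:
  pyrrole ring core → C:4 H:5 N:1
  (− 4 ring H displaced by substituents)
  + CH3 → C:1 H:3
  + CHO → C:1 H:1 O:1
  + CH(CH3)2 → C:3 H:7
  + C2H5 → C:2 H:5
Element totals:
  C: 11
  H: 17
  N: 1
  O: 1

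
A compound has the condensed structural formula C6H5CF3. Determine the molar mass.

Atom tally by fragment:
  benzene ring core → C:6 H:6
  (− 1 ring H displaced by substituents)
  + CF3 → C:1 F:3
Element totals:
  C: 7
  H: 5
  F: 3
Molecular formula: C7H5F3.
  M = 7(12.011) + 5(1.008) + 3(18.998)
    = 84.077 + 5.040 + 56.994 = 146.111

146.11 g/mol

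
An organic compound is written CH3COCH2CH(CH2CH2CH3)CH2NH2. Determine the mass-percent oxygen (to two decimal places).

11.17%

Atom tally by fragment:
  CH3COCH2 → C:3 H:5 O:1
  CH(CH2CH2CH3) → C:4 H:8
  CH2NH2 → C:1 H:4 N:1
Element totals:
  C: 8
  H: 17
  N: 1
  O: 1
Molecular formula: C8H17NO.
Molar mass = 143.230 g/mol.
Mass from O: 1 × 15.999 = 15.999 g/mol.
%O = 15.999 / 143.230 × 100 = 11.17%.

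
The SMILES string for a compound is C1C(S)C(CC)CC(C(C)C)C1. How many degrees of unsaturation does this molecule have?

1

Atom tally by fragment:
  cyclohexane ring core → C:6 H:12
  (− 3 ring H displaced by substituents)
  + SH → S:1 H:1
  + C2H5 → C:2 H:5
  + CH(CH3)2 → C:3 H:7
Element totals:
  C: 11
  H: 22
  S: 1
Molecular formula: C11H22S.
DoU = (2C + 2 + N − H − X) / 2 = (2·11 + 2 + 0 − 22 − 0) / 2 = 1.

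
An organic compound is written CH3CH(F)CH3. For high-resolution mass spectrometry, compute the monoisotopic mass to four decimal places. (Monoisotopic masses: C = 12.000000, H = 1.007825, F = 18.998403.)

62.0532

Element totals:
  C: 3
  H: 7
  F: 1
Molecular formula: C3H7F.
  M = 3(12.0) + 7(1.007825) + 18.998403
    = 36.000000 + 7.054775 + 18.998403 = 62.053178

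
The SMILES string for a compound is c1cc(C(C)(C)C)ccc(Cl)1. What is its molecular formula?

C10H13Cl

Atom tally by fragment:
  benzene ring core → C:6 H:6
  (− 2 ring H displaced by substituents)
  + C(CH3)3 → C:4 H:9
  + Cl → Cl:1
Element totals:
  C: 10
  H: 13
  Cl: 1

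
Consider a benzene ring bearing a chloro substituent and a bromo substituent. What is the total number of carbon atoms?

Atom tally by fragment:
  benzene ring core → C:6 H:6
  (− 2 ring H displaced by substituents)
  + Cl → Cl:1
  + Br → Br:1
Element totals:
  C: 6
  H: 4
  Br: 1
  Cl: 1

6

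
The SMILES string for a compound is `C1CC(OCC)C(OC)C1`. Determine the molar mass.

144.21 g/mol

Atom tally by fragment:
  cyclopentane ring core → C:5 H:10
  (− 2 ring H displaced by substituents)
  + OC2H5 → C:2 H:5 O:1
  + OCH3 → C:1 H:3 O:1
Element totals:
  C: 8
  H: 16
  O: 2
Molecular formula: C8H16O2.
  M = 8(12.011) + 16(1.008) + 2(15.999)
    = 96.088 + 16.128 + 31.998 = 144.214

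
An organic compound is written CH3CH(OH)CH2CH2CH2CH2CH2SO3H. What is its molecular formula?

Element totals:
  C: 7
  H: 16
  O: 4
  S: 1

C7H16O4S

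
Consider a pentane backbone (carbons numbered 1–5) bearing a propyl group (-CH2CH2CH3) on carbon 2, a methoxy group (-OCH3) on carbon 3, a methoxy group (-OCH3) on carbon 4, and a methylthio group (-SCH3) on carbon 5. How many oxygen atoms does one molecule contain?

Atom tally by fragment:
  CH3 → C:1 H:3
  CH(CH2CH2CH3) → C:4 H:8
  CH(OCH3) → C:2 H:4 O:1
  CH(OCH3) → C:2 H:4 O:1
  CH2SCH3 → C:2 H:5 S:1
Element totals:
  C: 11
  H: 24
  O: 2
  S: 1

2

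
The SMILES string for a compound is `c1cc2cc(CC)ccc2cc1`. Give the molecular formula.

Atom tally by fragment:
  naphthalene ring system core → C:10 H:8
  (− 1 ring H displaced by substituents)
  + C2H5 → C:2 H:5
Element totals:
  C: 12
  H: 12

C12H12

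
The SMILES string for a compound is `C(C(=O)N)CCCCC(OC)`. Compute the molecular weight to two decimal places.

Atom tally by fragment:
  H2NOCCH2 → C:2 H:4 O:1 N:1
  CH2 → C:1 H:2
  CH2 → C:1 H:2
  CH2 → C:1 H:2
  CH2 → C:1 H:2
  CH2OCH3 → C:2 H:5 O:1
Element totals:
  C: 8
  H: 17
  N: 1
  O: 2
Molecular formula: C8H17NO2.
  M = 8(12.011) + 17(1.008) + 14.007 + 2(15.999)
    = 96.088 + 17.136 + 14.007 + 31.998 = 159.229

159.23 g/mol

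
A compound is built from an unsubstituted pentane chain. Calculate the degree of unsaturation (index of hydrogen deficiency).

Atom tally by fragment:
  CH3 → C:1 H:3
  CH2 → C:1 H:2
  CH2 → C:1 H:2
  CH2 → C:1 H:2
  CH3 → C:1 H:3
Element totals:
  C: 5
  H: 12
Molecular formula: C5H12.
DoU = (2C + 2 + N − H − X) / 2 = (2·5 + 2 + 0 − 12 − 0) / 2 = 0.

0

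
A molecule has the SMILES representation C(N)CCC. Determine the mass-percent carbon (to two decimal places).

Atom tally by fragment:
  H2NCH2 → C:1 H:4 N:1
  CH2 → C:1 H:2
  CH2 → C:1 H:2
  CH3 → C:1 H:3
Element totals:
  C: 4
  H: 11
  N: 1
Molecular formula: C4H11N.
Molar mass = 73.139 g/mol.
Mass from C: 4 × 12.011 = 48.044 g/mol.
%C = 48.044 / 73.139 × 100 = 65.69%.

65.69%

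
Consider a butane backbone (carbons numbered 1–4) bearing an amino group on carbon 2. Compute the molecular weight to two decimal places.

73.14 g/mol

Atom tally by fragment:
  CH3 → C:1 H:3
  CH(NH2) → C:1 H:3 N:1
  CH2 → C:1 H:2
  CH3 → C:1 H:3
Element totals:
  C: 4
  H: 11
  N: 1
Molecular formula: C4H11N.
  M = 4(12.011) + 11(1.008) + 14.007
    = 48.044 + 11.088 + 14.007 = 73.139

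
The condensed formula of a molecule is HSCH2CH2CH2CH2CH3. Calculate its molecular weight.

Atom tally by fragment:
  HSCH2 → C:1 H:3 S:1
  CH2 → C:1 H:2
  CH2 → C:1 H:2
  CH2 → C:1 H:2
  CH3 → C:1 H:3
Element totals:
  C: 5
  H: 12
  S: 1
Molecular formula: C5H12S.
  M = 5(12.011) + 12(1.008) + 32.06
    = 60.055 + 12.096 + 32.060 = 104.211

104.21 g/mol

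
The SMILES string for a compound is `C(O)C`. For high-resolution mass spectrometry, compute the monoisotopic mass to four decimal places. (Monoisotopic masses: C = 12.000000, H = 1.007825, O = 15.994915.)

46.0419

Atom tally by fragment:
  HOCH2 → C:1 H:3 O:1
  CH3 → C:1 H:3
Element totals:
  C: 2
  H: 6
  O: 1
Molecular formula: C2H6O.
  M = 2(12.0) + 6(1.007825) + 15.994915
    = 24.000000 + 6.046950 + 15.994915 = 46.041865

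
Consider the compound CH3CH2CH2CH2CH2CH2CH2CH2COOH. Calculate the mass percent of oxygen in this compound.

20.22%

Element totals:
  C: 9
  H: 18
  O: 2
Molecular formula: C9H18O2.
Molar mass = 158.241 g/mol.
Mass from O: 2 × 15.999 = 31.998 g/mol.
%O = 31.998 / 158.241 × 100 = 20.22%.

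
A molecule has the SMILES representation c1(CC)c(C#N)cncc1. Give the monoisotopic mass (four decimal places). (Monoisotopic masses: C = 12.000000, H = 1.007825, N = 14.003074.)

Atom tally by fragment:
  pyridine ring core → C:5 H:5 N:1
  (− 2 ring H displaced by substituents)
  + C2H5 → C:2 H:5
  + CN → C:1 N:1
Element totals:
  C: 8
  H: 8
  N: 2
Molecular formula: C8H8N2.
  M = 8(12.0) + 8(1.007825) + 2(14.003074)
    = 96.000000 + 8.062600 + 28.006148 = 132.068748

132.0687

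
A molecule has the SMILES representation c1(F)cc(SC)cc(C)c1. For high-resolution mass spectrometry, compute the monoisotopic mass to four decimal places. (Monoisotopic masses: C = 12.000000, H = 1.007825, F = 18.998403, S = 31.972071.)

156.0409

Atom tally by fragment:
  benzene ring core → C:6 H:6
  (− 3 ring H displaced by substituents)
  + F → F:1
  + SCH3 → C:1 H:3 S:1
  + CH3 → C:1 H:3
Element totals:
  C: 8
  H: 9
  F: 1
  S: 1
Molecular formula: C8H9FS.
  M = 8(12.0) + 9(1.007825) + 18.998403 + 31.972071
    = 96.000000 + 9.070425 + 18.998403 + 31.972071 = 156.040899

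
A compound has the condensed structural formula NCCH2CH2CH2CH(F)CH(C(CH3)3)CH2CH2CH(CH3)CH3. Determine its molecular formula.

C15H28FN

Element totals:
  C: 15
  H: 28
  F: 1
  N: 1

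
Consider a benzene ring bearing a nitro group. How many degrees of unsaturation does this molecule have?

5

Atom tally by fragment:
  benzene ring core → C:6 H:6
  (− 1 ring H displaced by substituents)
  + NO2 → N:1 O:2
Element totals:
  C: 6
  H: 5
  N: 1
  O: 2
Molecular formula: C6H5NO2.
DoU = (2C + 2 + N − H − X) / 2 = (2·6 + 2 + 1 − 5 − 0) / 2 = 5.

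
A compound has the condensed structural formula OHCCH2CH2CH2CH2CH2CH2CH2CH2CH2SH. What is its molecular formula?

C10H20OS

Atom tally by fragment:
  OHCCH2 → C:2 H:3 O:1
  CH2 → C:1 H:2
  CH2 → C:1 H:2
  CH2 → C:1 H:2
  CH2 → C:1 H:2
  CH2 → C:1 H:2
  CH2 → C:1 H:2
  CH2 → C:1 H:2
  CH2SH → C:1 H:3 S:1
Element totals:
  C: 10
  H: 20
  O: 1
  S: 1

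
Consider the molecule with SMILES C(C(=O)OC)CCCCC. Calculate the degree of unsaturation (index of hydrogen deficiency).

1

Atom tally by fragment:
  CH3OOCCH2 → C:3 H:5 O:2
  CH2 → C:1 H:2
  CH2 → C:1 H:2
  CH2 → C:1 H:2
  CH2 → C:1 H:2
  CH3 → C:1 H:3
Element totals:
  C: 8
  H: 16
  O: 2
Molecular formula: C8H16O2.
DoU = (2C + 2 + N − H − X) / 2 = (2·8 + 2 + 0 − 16 − 0) / 2 = 1.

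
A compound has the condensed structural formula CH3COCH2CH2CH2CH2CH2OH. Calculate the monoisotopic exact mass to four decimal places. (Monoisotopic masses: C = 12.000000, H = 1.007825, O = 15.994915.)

130.0994

Element totals:
  C: 7
  H: 14
  O: 2
Molecular formula: C7H14O2.
  M = 7(12.0) + 14(1.007825) + 2(15.994915)
    = 84.000000 + 14.109550 + 31.989830 = 130.099380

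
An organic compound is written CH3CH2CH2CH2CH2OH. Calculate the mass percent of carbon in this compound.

68.13%

Atom tally by fragment:
  CH3 → C:1 H:3
  CH2 → C:1 H:2
  CH2 → C:1 H:2
  CH2 → C:1 H:2
  CH2OH → C:1 H:3 O:1
Element totals:
  C: 5
  H: 12
  O: 1
Molecular formula: C5H12O.
Molar mass = 88.150 g/mol.
Mass from C: 5 × 12.011 = 60.055 g/mol.
%C = 60.055 / 88.150 × 100 = 68.13%.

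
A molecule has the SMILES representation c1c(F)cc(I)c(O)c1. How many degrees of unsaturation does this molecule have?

4

Atom tally by fragment:
  benzene ring core → C:6 H:6
  (− 3 ring H displaced by substituents)
  + F → F:1
  + I → I:1
  + OH → O:1 H:1
Element totals:
  C: 6
  H: 4
  F: 1
  I: 1
  O: 1
Molecular formula: C6H4FIO.
DoU = (2C + 2 + N − H − X) / 2 = (2·6 + 2 + 0 − 4 − 2) / 2 = 4.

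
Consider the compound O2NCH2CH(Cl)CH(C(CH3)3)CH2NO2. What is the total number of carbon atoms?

8

Element totals:
  C: 8
  H: 15
  Cl: 1
  N: 2
  O: 4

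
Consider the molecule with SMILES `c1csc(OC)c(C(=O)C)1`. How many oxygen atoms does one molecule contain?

2

Atom tally by fragment:
  thiophene ring core → C:4 H:4 S:1
  (− 2 ring H displaced by substituents)
  + OCH3 → C:1 H:3 O:1
  + COCH3 → C:2 H:3 O:1
Element totals:
  C: 7
  H: 8
  O: 2
  S: 1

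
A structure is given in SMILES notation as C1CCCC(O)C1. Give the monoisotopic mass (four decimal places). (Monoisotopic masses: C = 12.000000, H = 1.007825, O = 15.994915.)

Atom tally by fragment:
  cyclohexane ring core → C:6 H:12
  (− 1 ring H displaced by substituents)
  + OH → O:1 H:1
Element totals:
  C: 6
  H: 12
  O: 1
Molecular formula: C6H12O.
  M = 6(12.0) + 12(1.007825) + 15.994915
    = 72.000000 + 12.093900 + 15.994915 = 100.088815

100.0888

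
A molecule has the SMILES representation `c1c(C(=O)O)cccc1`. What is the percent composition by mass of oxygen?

26.20%

Atom tally by fragment:
  benzene ring core → C:6 H:6
  (− 1 ring H displaced by substituents)
  + COOH → C:1 H:1 O:2
Element totals:
  C: 7
  H: 6
  O: 2
Molecular formula: C7H6O2.
Molar mass = 122.123 g/mol.
Mass from O: 2 × 15.999 = 31.998 g/mol.
%O = 31.998 / 122.123 × 100 = 26.20%.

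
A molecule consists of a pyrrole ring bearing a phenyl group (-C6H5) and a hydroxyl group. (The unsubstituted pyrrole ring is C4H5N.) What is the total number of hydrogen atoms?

9

Atom tally by fragment:
  pyrrole ring core → C:4 H:5 N:1
  (− 2 ring H displaced by substituents)
  + C6H5 → C:6 H:5
  + OH → O:1 H:1
Element totals:
  C: 10
  H: 9
  N: 1
  O: 1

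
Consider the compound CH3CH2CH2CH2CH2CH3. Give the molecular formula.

C6H14

Atom tally by fragment:
  CH3 → C:1 H:3
  CH2 → C:1 H:2
  CH2 → C:1 H:2
  CH2 → C:1 H:2
  CH2 → C:1 H:2
  CH3 → C:1 H:3
Element totals:
  C: 6
  H: 14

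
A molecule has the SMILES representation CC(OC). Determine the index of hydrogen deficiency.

Atom tally by fragment:
  CH3 → C:1 H:3
  CH2OCH3 → C:2 H:5 O:1
Element totals:
  C: 3
  H: 8
  O: 1
Molecular formula: C3H8O.
DoU = (2C + 2 + N − H − X) / 2 = (2·3 + 2 + 0 − 8 − 0) / 2 = 0.

0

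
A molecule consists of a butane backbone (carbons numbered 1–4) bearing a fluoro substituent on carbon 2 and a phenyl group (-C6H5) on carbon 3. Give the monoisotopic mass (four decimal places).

152.1001

Atom tally by fragment:
  CH3 → C:1 H:3
  CH(F) → C:1 H:1 F:1
  CH(C6H5) → C:7 H:6
  CH3 → C:1 H:3
Element totals:
  C: 10
  H: 13
  F: 1
Molecular formula: C10H13F.
  M = 10(12.0) + 13(1.007825) + 18.998403
    = 120.000000 + 13.101725 + 18.998403 = 152.100128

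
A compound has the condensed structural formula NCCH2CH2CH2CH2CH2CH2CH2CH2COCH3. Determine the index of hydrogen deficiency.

Atom tally by fragment:
  NCCH2 → C:2 H:2 N:1
  CH2 → C:1 H:2
  CH2 → C:1 H:2
  CH2 → C:1 H:2
  CH2 → C:1 H:2
  CH2 → C:1 H:2
  CH2 → C:1 H:2
  CH2COCH3 → C:3 H:5 O:1
Element totals:
  C: 11
  H: 19
  N: 1
  O: 1
Molecular formula: C11H19NO.
DoU = (2C + 2 + N − H − X) / 2 = (2·11 + 2 + 1 − 19 − 0) / 2 = 3.

3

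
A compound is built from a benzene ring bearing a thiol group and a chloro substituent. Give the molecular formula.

C6H5ClS

Atom tally by fragment:
  benzene ring core → C:6 H:6
  (− 2 ring H displaced by substituents)
  + SH → S:1 H:1
  + Cl → Cl:1
Element totals:
  C: 6
  H: 5
  Cl: 1
  S: 1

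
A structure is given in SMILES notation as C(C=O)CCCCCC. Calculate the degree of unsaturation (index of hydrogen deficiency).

1

Atom tally by fragment:
  OHCCH2 → C:2 H:3 O:1
  CH2 → C:1 H:2
  CH2 → C:1 H:2
  CH2 → C:1 H:2
  CH2 → C:1 H:2
  CH2 → C:1 H:2
  CH3 → C:1 H:3
Element totals:
  C: 8
  H: 16
  O: 1
Molecular formula: C8H16O.
DoU = (2C + 2 + N − H − X) / 2 = (2·8 + 2 + 0 − 16 − 0) / 2 = 1.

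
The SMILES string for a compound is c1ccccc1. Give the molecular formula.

C6H6

Atom tally by fragment:
  benzene ring core → C:6 H:6
Element totals:
  C: 6
  H: 6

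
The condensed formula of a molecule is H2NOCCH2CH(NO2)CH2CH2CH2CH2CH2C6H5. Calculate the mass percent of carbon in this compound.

63.62%

Element totals:
  C: 14
  H: 20
  N: 2
  O: 3
Molecular formula: C14H20N2O3.
Molar mass = 264.325 g/mol.
Mass from C: 14 × 12.011 = 168.154 g/mol.
%C = 168.154 / 264.325 × 100 = 63.62%.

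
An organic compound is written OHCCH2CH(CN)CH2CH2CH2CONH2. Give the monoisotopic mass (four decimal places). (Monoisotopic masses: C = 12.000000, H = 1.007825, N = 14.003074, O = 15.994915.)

168.0899

Atom tally by fragment:
  OHCCH2 → C:2 H:3 O:1
  CH(CN) → C:2 H:1 N:1
  CH2 → C:1 H:2
  CH2 → C:1 H:2
  CH2CONH2 → C:2 H:4 O:1 N:1
Element totals:
  C: 8
  H: 12
  N: 2
  O: 2
Molecular formula: C8H12N2O2.
  M = 8(12.0) + 12(1.007825) + 2(14.003074) + 2(15.994915)
    = 96.000000 + 12.093900 + 28.006148 + 31.989830 = 168.089878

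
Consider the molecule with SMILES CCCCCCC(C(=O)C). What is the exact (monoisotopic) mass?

Atom tally by fragment:
  CH3 → C:1 H:3
  CH2 → C:1 H:2
  CH2 → C:1 H:2
  CH2 → C:1 H:2
  CH2 → C:1 H:2
  CH2 → C:1 H:2
  CH2COCH3 → C:3 H:5 O:1
Element totals:
  C: 9
  H: 18
  O: 1
Molecular formula: C9H18O.
  M = 9(12.0) + 18(1.007825) + 15.994915
    = 108.000000 + 18.140850 + 15.994915 = 142.135765

142.1358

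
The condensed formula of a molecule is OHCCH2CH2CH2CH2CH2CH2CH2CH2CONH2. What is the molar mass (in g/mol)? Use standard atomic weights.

185.27 g/mol

Atom tally by fragment:
  OHCCH2 → C:2 H:3 O:1
  CH2 → C:1 H:2
  CH2 → C:1 H:2
  CH2 → C:1 H:2
  CH2 → C:1 H:2
  CH2 → C:1 H:2
  CH2 → C:1 H:2
  CH2CONH2 → C:2 H:4 O:1 N:1
Element totals:
  C: 10
  H: 19
  N: 1
  O: 2
Molecular formula: C10H19NO2.
  M = 10(12.011) + 19(1.008) + 14.007 + 2(15.999)
    = 120.110 + 19.152 + 14.007 + 31.998 = 185.267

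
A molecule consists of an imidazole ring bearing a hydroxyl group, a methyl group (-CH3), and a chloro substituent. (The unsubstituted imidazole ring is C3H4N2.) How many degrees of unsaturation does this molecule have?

Atom tally by fragment:
  imidazole ring core → C:3 H:4 N:2
  (− 3 ring H displaced by substituents)
  + OH → O:1 H:1
  + CH3 → C:1 H:3
  + Cl → Cl:1
Element totals:
  C: 4
  H: 5
  Cl: 1
  N: 2
  O: 1
Molecular formula: C4H5ClN2O.
DoU = (2C + 2 + N − H − X) / 2 = (2·4 + 2 + 2 − 5 − 1) / 2 = 3.

3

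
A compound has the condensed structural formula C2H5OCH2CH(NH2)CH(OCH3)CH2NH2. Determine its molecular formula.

C7H18N2O2

Atom tally by fragment:
  C2H5OCH2 → C:3 H:7 O:1
  CH(NH2) → C:1 H:3 N:1
  CH(OCH3) → C:2 H:4 O:1
  CH2NH2 → C:1 H:4 N:1
Element totals:
  C: 7
  H: 18
  N: 2
  O: 2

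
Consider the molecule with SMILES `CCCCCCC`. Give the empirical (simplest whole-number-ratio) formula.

C7H16

Atom tally by fragment:
  CH3 → C:1 H:3
  CH2 → C:1 H:2
  CH2 → C:1 H:2
  CH2 → C:1 H:2
  CH2 → C:1 H:2
  CH2 → C:1 H:2
  CH3 → C:1 H:3
Element totals:
  C: 7
  H: 16
Molecular formula: C7H16.
gcd of subscripts (7, 16) = 1, so the empirical formula equals the molecular formula.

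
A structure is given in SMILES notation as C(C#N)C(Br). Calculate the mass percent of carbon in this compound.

Atom tally by fragment:
  NCCH2 → C:2 H:2 N:1
  CH2Br → C:1 H:2 Br:1
Element totals:
  C: 3
  H: 4
  Br: 1
  N: 1
Molecular formula: C3H4BrN.
Molar mass = 133.976 g/mol.
Mass from C: 3 × 12.011 = 36.033 g/mol.
%C = 36.033 / 133.976 × 100 = 26.90%.

26.90%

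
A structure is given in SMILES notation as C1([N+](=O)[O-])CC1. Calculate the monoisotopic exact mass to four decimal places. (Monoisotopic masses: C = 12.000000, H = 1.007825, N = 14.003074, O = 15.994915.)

Atom tally by fragment:
  cyclopropane ring core → C:3 H:6
  (− 1 ring H displaced by substituents)
  + NO2 → N:1 O:2
Element totals:
  C: 3
  H: 5
  N: 1
  O: 2
Molecular formula: C3H5NO2.
  M = 3(12.0) + 5(1.007825) + 14.003074 + 2(15.994915)
    = 36.000000 + 5.039125 + 14.003074 + 31.989830 = 87.032029

87.0320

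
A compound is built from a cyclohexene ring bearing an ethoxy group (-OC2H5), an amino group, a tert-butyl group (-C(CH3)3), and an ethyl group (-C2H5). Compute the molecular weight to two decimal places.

225.38 g/mol

Atom tally by fragment:
  cyclohexene ring core → C:6 H:10
  (− 4 ring H displaced by substituents)
  + OC2H5 → C:2 H:5 O:1
  + NH2 → N:1 H:2
  + C(CH3)3 → C:4 H:9
  + C2H5 → C:2 H:5
Element totals:
  C: 14
  H: 27
  N: 1
  O: 1
Molecular formula: C14H27NO.
  M = 14(12.011) + 27(1.008) + 14.007 + 15.999
    = 168.154 + 27.216 + 14.007 + 15.999 = 225.376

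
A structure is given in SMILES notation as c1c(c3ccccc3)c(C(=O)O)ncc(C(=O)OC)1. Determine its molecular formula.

Atom tally by fragment:
  pyridine ring core → C:5 H:5 N:1
  (− 3 ring H displaced by substituents)
  + C6H5 → C:6 H:5
  + COOH → C:1 H:1 O:2
  + COOCH3 → C:2 H:3 O:2
Element totals:
  C: 14
  H: 11
  N: 1
  O: 4

C14H11NO4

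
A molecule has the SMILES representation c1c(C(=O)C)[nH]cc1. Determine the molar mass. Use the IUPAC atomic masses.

109.13 g/mol

Atom tally by fragment:
  pyrrole ring core → C:4 H:5 N:1
  (− 1 ring H displaced by substituents)
  + COCH3 → C:2 H:3 O:1
Element totals:
  C: 6
  H: 7
  N: 1
  O: 1
Molecular formula: C6H7NO.
  M = 6(12.011) + 7(1.008) + 14.007 + 15.999
    = 72.066 + 7.056 + 14.007 + 15.999 = 109.128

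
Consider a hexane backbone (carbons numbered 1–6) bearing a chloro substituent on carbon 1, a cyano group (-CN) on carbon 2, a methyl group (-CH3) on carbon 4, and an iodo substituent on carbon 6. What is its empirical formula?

Atom tally by fragment:
  ClCH2 → C:1 H:2 Cl:1
  CH(CN) → C:2 H:1 N:1
  CH2 → C:1 H:2
  CH(CH3) → C:2 H:4
  CH2 → C:1 H:2
  CH2I → C:1 H:2 I:1
Element totals:
  C: 8
  H: 13
  Cl: 1
  I: 1
  N: 1
Molecular formula: C8H13ClIN.
gcd of subscripts (8, 1, 13, 1, 1) = 1, so the empirical formula equals the molecular formula.

C8H13ClIN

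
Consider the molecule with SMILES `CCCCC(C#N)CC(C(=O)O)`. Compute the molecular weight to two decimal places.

Atom tally by fragment:
  CH3 → C:1 H:3
  CH2 → C:1 H:2
  CH2 → C:1 H:2
  CH2 → C:1 H:2
  CH(CN) → C:2 H:1 N:1
  CH2 → C:1 H:2
  CH2COOH → C:2 H:3 O:2
Element totals:
  C: 9
  H: 15
  N: 1
  O: 2
Molecular formula: C9H15NO2.
  M = 9(12.011) + 15(1.008) + 14.007 + 2(15.999)
    = 108.099 + 15.120 + 14.007 + 31.998 = 169.224

169.22 g/mol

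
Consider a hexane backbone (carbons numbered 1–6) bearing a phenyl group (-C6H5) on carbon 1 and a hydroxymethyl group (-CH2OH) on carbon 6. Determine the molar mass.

Atom tally by fragment:
  C6H5CH2 → C:7 H:7
  CH2 → C:1 H:2
  CH2 → C:1 H:2
  CH2 → C:1 H:2
  CH2 → C:1 H:2
  CH2CH2OH → C:2 H:5 O:1
Element totals:
  C: 13
  H: 20
  O: 1
Molecular formula: C13H20O.
  M = 13(12.011) + 20(1.008) + 15.999
    = 156.143 + 20.160 + 15.999 = 192.302

192.30 g/mol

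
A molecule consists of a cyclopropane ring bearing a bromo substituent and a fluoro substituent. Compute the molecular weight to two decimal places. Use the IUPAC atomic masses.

138.97 g/mol

Atom tally by fragment:
  cyclopropane ring core → C:3 H:6
  (− 2 ring H displaced by substituents)
  + Br → Br:1
  + F → F:1
Element totals:
  C: 3
  H: 4
  Br: 1
  F: 1
Molecular formula: C3H4BrF.
  M = 3(12.011) + 4(1.008) + 79.904 + 18.998
    = 36.033 + 4.032 + 79.904 + 18.998 = 138.967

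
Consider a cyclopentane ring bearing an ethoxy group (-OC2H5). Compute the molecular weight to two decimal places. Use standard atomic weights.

114.19 g/mol

Atom tally by fragment:
  cyclopentane ring core → C:5 H:10
  (− 1 ring H displaced by substituents)
  + OC2H5 → C:2 H:5 O:1
Element totals:
  C: 7
  H: 14
  O: 1
Molecular formula: C7H14O.
  M = 7(12.011) + 14(1.008) + 15.999
    = 84.077 + 14.112 + 15.999 = 114.188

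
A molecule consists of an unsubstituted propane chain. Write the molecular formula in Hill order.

C3H8

Atom tally by fragment:
  CH3 → C:1 H:3
  CH2 → C:1 H:2
  CH3 → C:1 H:3
Element totals:
  C: 3
  H: 8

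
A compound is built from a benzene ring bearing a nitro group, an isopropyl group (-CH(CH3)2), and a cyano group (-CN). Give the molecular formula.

Atom tally by fragment:
  benzene ring core → C:6 H:6
  (− 3 ring H displaced by substituents)
  + NO2 → N:1 O:2
  + CH(CH3)2 → C:3 H:7
  + CN → C:1 N:1
Element totals:
  C: 10
  H: 10
  N: 2
  O: 2

C10H10N2O2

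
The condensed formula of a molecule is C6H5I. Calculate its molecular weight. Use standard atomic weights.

204.01 g/mol

Atom tally by fragment:
  benzene ring core → C:6 H:6
  (− 1 ring H displaced by substituents)
  + I → I:1
Element totals:
  C: 6
  H: 5
  I: 1
Molecular formula: C6H5I.
  M = 6(12.011) + 5(1.008) + 126.904
    = 72.066 + 5.040 + 126.904 = 204.010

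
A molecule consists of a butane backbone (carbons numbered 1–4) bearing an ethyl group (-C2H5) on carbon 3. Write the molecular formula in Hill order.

Atom tally by fragment:
  CH3 → C:1 H:3
  CH2 → C:1 H:2
  CH(C2H5) → C:3 H:6
  CH3 → C:1 H:3
Element totals:
  C: 6
  H: 14

C6H14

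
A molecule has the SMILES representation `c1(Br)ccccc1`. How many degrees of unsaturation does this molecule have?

Atom tally by fragment:
  benzene ring core → C:6 H:6
  (− 1 ring H displaced by substituents)
  + Br → Br:1
Element totals:
  C: 6
  H: 5
  Br: 1
Molecular formula: C6H5Br.
DoU = (2C + 2 + N − H − X) / 2 = (2·6 + 2 + 0 − 5 − 1) / 2 = 4.

4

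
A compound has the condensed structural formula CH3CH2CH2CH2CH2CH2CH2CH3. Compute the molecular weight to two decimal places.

114.23 g/mol

Element totals:
  C: 8
  H: 18
Molecular formula: C8H18.
  M = 8(12.011) + 18(1.008)
    = 96.088 + 18.144 = 114.232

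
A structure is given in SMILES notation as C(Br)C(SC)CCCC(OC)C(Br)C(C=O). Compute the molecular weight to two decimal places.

376.15 g/mol

Atom tally by fragment:
  BrCH2 → C:1 H:2 Br:1
  CH(SCH3) → C:2 H:4 S:1
  CH2 → C:1 H:2
  CH2 → C:1 H:2
  CH2 → C:1 H:2
  CH(OCH3) → C:2 H:4 O:1
  CH(Br) → C:1 H:1 Br:1
  CH2CHO → C:2 H:3 O:1
Element totals:
  C: 11
  H: 20
  Br: 2
  O: 2
  S: 1
Molecular formula: C11H20Br2O2S.
  M = 11(12.011) + 20(1.008) + 2(79.904) + 2(15.999) + 32.06
    = 132.121 + 20.160 + 159.808 + 31.998 + 32.060 = 376.147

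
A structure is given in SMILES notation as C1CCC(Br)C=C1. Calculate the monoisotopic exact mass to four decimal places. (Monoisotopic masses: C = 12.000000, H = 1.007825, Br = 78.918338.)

Atom tally by fragment:
  cyclohexene ring core → C:6 H:10
  (− 1 ring H displaced by substituents)
  + Br → Br:1
Element totals:
  C: 6
  H: 9
  Br: 1
Molecular formula: C6H9Br.
  M = 6(12.0) + 9(1.007825) + 78.918338
    = 72.000000 + 9.070425 + 78.918338 = 159.988763

159.9888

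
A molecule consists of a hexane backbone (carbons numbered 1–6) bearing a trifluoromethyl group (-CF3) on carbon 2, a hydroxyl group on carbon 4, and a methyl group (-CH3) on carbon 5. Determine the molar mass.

184.20 g/mol

Atom tally by fragment:
  CH3 → C:1 H:3
  CH(CF3) → C:2 H:1 F:3
  CH2 → C:1 H:2
  CH(OH) → C:1 H:2 O:1
  CH(CH3) → C:2 H:4
  CH3 → C:1 H:3
Element totals:
  C: 8
  H: 15
  F: 3
  O: 1
Molecular formula: C8H15F3O.
  M = 8(12.011) + 15(1.008) + 3(18.998) + 15.999
    = 96.088 + 15.120 + 56.994 + 15.999 = 184.201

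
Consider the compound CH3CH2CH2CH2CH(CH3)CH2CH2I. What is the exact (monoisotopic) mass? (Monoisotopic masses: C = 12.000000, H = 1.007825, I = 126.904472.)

240.0375

Element totals:
  C: 8
  H: 17
  I: 1
Molecular formula: C8H17I.
  M = 8(12.0) + 17(1.007825) + 126.904472
    = 96.000000 + 17.133025 + 126.904472 = 240.037497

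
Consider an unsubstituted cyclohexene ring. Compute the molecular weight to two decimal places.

Atom tally by fragment:
  cyclohexene ring core → C:6 H:10
Element totals:
  C: 6
  H: 10
Molecular formula: C6H10.
  M = 6(12.011) + 10(1.008)
    = 72.066 + 10.080 = 82.146

82.15 g/mol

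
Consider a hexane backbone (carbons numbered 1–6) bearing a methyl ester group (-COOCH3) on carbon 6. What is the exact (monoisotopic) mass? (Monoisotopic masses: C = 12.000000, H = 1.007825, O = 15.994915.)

144.1150

Atom tally by fragment:
  CH3 → C:1 H:3
  CH2 → C:1 H:2
  CH2 → C:1 H:2
  CH2 → C:1 H:2
  CH2 → C:1 H:2
  CH2COOCH3 → C:3 H:5 O:2
Element totals:
  C: 8
  H: 16
  O: 2
Molecular formula: C8H16O2.
  M = 8(12.0) + 16(1.007825) + 2(15.994915)
    = 96.000000 + 16.125200 + 31.989830 = 144.115030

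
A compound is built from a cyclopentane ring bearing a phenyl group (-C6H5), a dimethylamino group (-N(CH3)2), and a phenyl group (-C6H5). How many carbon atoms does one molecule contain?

19

Atom tally by fragment:
  cyclopentane ring core → C:5 H:10
  (− 3 ring H displaced by substituents)
  + C6H5 → C:6 H:5
  + N(CH3)2 → N:1 C:2 H:6
  + C6H5 → C:6 H:5
Element totals:
  C: 19
  H: 23
  N: 1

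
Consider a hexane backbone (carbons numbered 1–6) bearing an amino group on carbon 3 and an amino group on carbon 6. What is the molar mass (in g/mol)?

Atom tally by fragment:
  CH3 → C:1 H:3
  CH2 → C:1 H:2
  CH(NH2) → C:1 H:3 N:1
  CH2 → C:1 H:2
  CH2 → C:1 H:2
  CH2NH2 → C:1 H:4 N:1
Element totals:
  C: 6
  H: 16
  N: 2
Molecular formula: C6H16N2.
  M = 6(12.011) + 16(1.008) + 2(14.007)
    = 72.066 + 16.128 + 28.014 = 116.208

116.21 g/mol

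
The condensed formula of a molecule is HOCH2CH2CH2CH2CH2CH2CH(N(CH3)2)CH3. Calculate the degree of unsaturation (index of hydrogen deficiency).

Element totals:
  C: 10
  H: 23
  N: 1
  O: 1
Molecular formula: C10H23NO.
DoU = (2C + 2 + N − H − X) / 2 = (2·10 + 2 + 1 − 23 − 0) / 2 = 0.

0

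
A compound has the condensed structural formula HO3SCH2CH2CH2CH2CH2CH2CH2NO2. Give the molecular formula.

C7H15NO5S

Atom tally by fragment:
  HO3SCH2 → C:1 H:3 S:1 O:3
  CH2 → C:1 H:2
  CH2 → C:1 H:2
  CH2 → C:1 H:2
  CH2 → C:1 H:2
  CH2 → C:1 H:2
  CH2NO2 → C:1 H:2 N:1 O:2
Element totals:
  C: 7
  H: 15
  N: 1
  O: 5
  S: 1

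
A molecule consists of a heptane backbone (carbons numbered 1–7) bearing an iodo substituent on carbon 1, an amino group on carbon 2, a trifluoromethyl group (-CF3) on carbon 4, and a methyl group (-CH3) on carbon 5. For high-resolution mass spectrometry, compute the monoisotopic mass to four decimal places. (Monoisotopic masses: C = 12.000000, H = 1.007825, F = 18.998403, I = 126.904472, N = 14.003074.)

Atom tally by fragment:
  ICH2 → C:1 H:2 I:1
  CH(NH2) → C:1 H:3 N:1
  CH2 → C:1 H:2
  CH(CF3) → C:2 H:1 F:3
  CH(CH3) → C:2 H:4
  CH2 → C:1 H:2
  CH3 → C:1 H:3
Element totals:
  C: 9
  H: 17
  F: 3
  I: 1
  N: 1
Molecular formula: C9H17F3IN.
  M = 9(12.0) + 17(1.007825) + 3(18.998403) + 126.904472 + 14.003074
    = 108.000000 + 17.133025 + 56.995209 + 126.904472 + 14.003074 = 323.035780

323.0358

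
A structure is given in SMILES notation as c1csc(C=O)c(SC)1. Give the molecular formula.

C6H6OS2

Atom tally by fragment:
  thiophene ring core → C:4 H:4 S:1
  (− 2 ring H displaced by substituents)
  + CHO → C:1 H:1 O:1
  + SCH3 → C:1 H:3 S:1
Element totals:
  C: 6
  H: 6
  O: 1
  S: 2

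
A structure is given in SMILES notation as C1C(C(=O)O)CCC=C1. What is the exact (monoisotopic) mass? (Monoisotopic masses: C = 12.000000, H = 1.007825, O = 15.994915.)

126.0681

Atom tally by fragment:
  cyclohexene ring core → C:6 H:10
  (− 1 ring H displaced by substituents)
  + COOH → C:1 H:1 O:2
Element totals:
  C: 7
  H: 10
  O: 2
Molecular formula: C7H10O2.
  M = 7(12.0) + 10(1.007825) + 2(15.994915)
    = 84.000000 + 10.078250 + 31.989830 = 126.068080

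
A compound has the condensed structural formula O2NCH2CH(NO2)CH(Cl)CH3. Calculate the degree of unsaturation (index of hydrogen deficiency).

2

Atom tally by fragment:
  O2NCH2 → C:1 H:2 N:1 O:2
  CH(NO2) → C:1 H:1 N:1 O:2
  CH(Cl) → C:1 H:1 Cl:1
  CH3 → C:1 H:3
Element totals:
  C: 4
  H: 7
  Cl: 1
  N: 2
  O: 4
Molecular formula: C4H7ClN2O4.
DoU = (2C + 2 + N − H − X) / 2 = (2·4 + 2 + 2 − 7 − 1) / 2 = 2.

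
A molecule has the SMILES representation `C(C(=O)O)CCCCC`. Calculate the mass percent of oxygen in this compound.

Atom tally by fragment:
  HOOCCH2 → C:2 H:3 O:2
  CH2 → C:1 H:2
  CH2 → C:1 H:2
  CH2 → C:1 H:2
  CH2 → C:1 H:2
  CH3 → C:1 H:3
Element totals:
  C: 7
  H: 14
  O: 2
Molecular formula: C7H14O2.
Molar mass = 130.187 g/mol.
Mass from O: 2 × 15.999 = 31.998 g/mol.
%O = 31.998 / 130.187 × 100 = 24.58%.

24.58%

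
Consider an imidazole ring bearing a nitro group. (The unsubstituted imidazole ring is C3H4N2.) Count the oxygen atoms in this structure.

2

Atom tally by fragment:
  imidazole ring core → C:3 H:4 N:2
  (− 1 ring H displaced by substituents)
  + NO2 → N:1 O:2
Element totals:
  C: 3
  H: 3
  N: 3
  O: 2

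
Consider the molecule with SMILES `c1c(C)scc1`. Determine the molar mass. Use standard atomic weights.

Atom tally by fragment:
  thiophene ring core → C:4 H:4 S:1
  (− 1 ring H displaced by substituents)
  + CH3 → C:1 H:3
Element totals:
  C: 5
  H: 6
  S: 1
Molecular formula: C5H6S.
  M = 5(12.011) + 6(1.008) + 32.06
    = 60.055 + 6.048 + 32.060 = 98.163

98.16 g/mol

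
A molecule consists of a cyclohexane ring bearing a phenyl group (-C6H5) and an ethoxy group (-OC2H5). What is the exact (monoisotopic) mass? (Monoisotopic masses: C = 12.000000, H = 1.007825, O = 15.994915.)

Atom tally by fragment:
  cyclohexane ring core → C:6 H:12
  (− 2 ring H displaced by substituents)
  + C6H5 → C:6 H:5
  + OC2H5 → C:2 H:5 O:1
Element totals:
  C: 14
  H: 20
  O: 1
Molecular formula: C14H20O.
  M = 14(12.0) + 20(1.007825) + 15.994915
    = 168.000000 + 20.156500 + 15.994915 = 204.151415

204.1514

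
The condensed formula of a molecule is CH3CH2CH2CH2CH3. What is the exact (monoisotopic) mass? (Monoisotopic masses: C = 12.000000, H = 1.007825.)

Atom tally by fragment:
  CH3 → C:1 H:3
  CH2 → C:1 H:2
  CH2 → C:1 H:2
  CH2 → C:1 H:2
  CH3 → C:1 H:3
Element totals:
  C: 5
  H: 12
Molecular formula: C5H12.
  M = 5(12.0) + 12(1.007825)
    = 60.000000 + 12.093900 = 72.093900

72.0939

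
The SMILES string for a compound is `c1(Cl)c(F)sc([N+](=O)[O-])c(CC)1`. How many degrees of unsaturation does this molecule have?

Atom tally by fragment:
  thiophene ring core → C:4 H:4 S:1
  (− 4 ring H displaced by substituents)
  + Cl → Cl:1
  + F → F:1
  + NO2 → N:1 O:2
  + C2H5 → C:2 H:5
Element totals:
  C: 6
  H: 5
  Cl: 1
  F: 1
  N: 1
  O: 2
  S: 1
Molecular formula: C6H5ClFNO2S.
DoU = (2C + 2 + N − H − X) / 2 = (2·6 + 2 + 1 − 5 − 2) / 2 = 4.

4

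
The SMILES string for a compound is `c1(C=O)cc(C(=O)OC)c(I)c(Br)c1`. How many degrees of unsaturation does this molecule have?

Atom tally by fragment:
  benzene ring core → C:6 H:6
  (− 4 ring H displaced by substituents)
  + CHO → C:1 H:1 O:1
  + COOCH3 → C:2 H:3 O:2
  + I → I:1
  + Br → Br:1
Element totals:
  C: 9
  H: 6
  Br: 1
  I: 1
  O: 3
Molecular formula: C9H6BrIO3.
DoU = (2C + 2 + N − H − X) / 2 = (2·9 + 2 + 0 − 6 − 2) / 2 = 6.

6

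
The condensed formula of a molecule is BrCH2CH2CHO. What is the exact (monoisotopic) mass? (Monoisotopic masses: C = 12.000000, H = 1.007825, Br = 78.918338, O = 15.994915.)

Atom tally by fragment:
  BrCH2 → C:1 H:2 Br:1
  CH2CHO → C:2 H:3 O:1
Element totals:
  C: 3
  H: 5
  Br: 1
  O: 1
Molecular formula: C3H5BrO.
  M = 3(12.0) + 5(1.007825) + 78.918338 + 15.994915
    = 36.000000 + 5.039125 + 78.918338 + 15.994915 = 135.952378

135.9524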